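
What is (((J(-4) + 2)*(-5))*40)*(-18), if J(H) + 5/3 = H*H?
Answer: 58800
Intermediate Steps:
J(H) = -5/3 + H² (J(H) = -5/3 + H*H = -5/3 + H²)
(((J(-4) + 2)*(-5))*40)*(-18) = ((((-5/3 + (-4)²) + 2)*(-5))*40)*(-18) = ((((-5/3 + 16) + 2)*(-5))*40)*(-18) = (((43/3 + 2)*(-5))*40)*(-18) = (((49/3)*(-5))*40)*(-18) = -245/3*40*(-18) = -9800/3*(-18) = 58800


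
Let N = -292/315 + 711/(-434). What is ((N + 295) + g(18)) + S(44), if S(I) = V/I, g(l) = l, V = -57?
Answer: 18974971/61380 ≈ 309.14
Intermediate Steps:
S(I) = -57/I
N = -7157/2790 (N = -292*1/315 + 711*(-1/434) = -292/315 - 711/434 = -7157/2790 ≈ -2.5652)
((N + 295) + g(18)) + S(44) = ((-7157/2790 + 295) + 18) - 57/44 = (815893/2790 + 18) - 57*1/44 = 866113/2790 - 57/44 = 18974971/61380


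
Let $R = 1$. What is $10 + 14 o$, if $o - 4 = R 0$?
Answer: $66$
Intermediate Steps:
$o = 4$ ($o = 4 + 1 \cdot 0 = 4 + 0 = 4$)
$10 + 14 o = 10 + 14 \cdot 4 = 10 + 56 = 66$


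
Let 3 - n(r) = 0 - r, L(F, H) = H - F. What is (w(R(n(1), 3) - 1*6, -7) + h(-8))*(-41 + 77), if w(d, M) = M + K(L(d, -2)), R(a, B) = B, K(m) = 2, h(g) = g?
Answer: -468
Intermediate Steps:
n(r) = 3 + r (n(r) = 3 - (0 - r) = 3 - (-1)*r = 3 + r)
w(d, M) = 2 + M (w(d, M) = M + 2 = 2 + M)
(w(R(n(1), 3) - 1*6, -7) + h(-8))*(-41 + 77) = ((2 - 7) - 8)*(-41 + 77) = (-5 - 8)*36 = -13*36 = -468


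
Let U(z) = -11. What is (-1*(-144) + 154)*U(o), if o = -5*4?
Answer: -3278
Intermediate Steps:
o = -20
(-1*(-144) + 154)*U(o) = (-1*(-144) + 154)*(-11) = (144 + 154)*(-11) = 298*(-11) = -3278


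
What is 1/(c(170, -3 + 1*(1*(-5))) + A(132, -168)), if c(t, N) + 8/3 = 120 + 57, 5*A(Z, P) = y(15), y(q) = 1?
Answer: 15/2618 ≈ 0.0057296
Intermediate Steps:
A(Z, P) = 1/5 (A(Z, P) = (1/5)*1 = 1/5)
c(t, N) = 523/3 (c(t, N) = -8/3 + (120 + 57) = -8/3 + 177 = 523/3)
1/(c(170, -3 + 1*(1*(-5))) + A(132, -168)) = 1/(523/3 + 1/5) = 1/(2618/15) = 15/2618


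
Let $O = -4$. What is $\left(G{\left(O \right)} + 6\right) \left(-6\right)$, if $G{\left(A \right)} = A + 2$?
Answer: $-24$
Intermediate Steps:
$G{\left(A \right)} = 2 + A$
$\left(G{\left(O \right)} + 6\right) \left(-6\right) = \left(\left(2 - 4\right) + 6\right) \left(-6\right) = \left(-2 + 6\right) \left(-6\right) = 4 \left(-6\right) = -24$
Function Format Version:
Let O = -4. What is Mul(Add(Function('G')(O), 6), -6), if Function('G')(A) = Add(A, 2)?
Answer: -24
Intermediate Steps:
Function('G')(A) = Add(2, A)
Mul(Add(Function('G')(O), 6), -6) = Mul(Add(Add(2, -4), 6), -6) = Mul(Add(-2, 6), -6) = Mul(4, -6) = -24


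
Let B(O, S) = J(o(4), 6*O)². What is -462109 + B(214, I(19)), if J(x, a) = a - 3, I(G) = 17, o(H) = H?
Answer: 1178852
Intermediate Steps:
J(x, a) = -3 + a
B(O, S) = (-3 + 6*O)²
-462109 + B(214, I(19)) = -462109 + 9*(-1 + 2*214)² = -462109 + 9*(-1 + 428)² = -462109 + 9*427² = -462109 + 9*182329 = -462109 + 1640961 = 1178852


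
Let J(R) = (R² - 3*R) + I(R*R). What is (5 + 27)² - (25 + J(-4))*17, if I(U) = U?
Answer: -149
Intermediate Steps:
J(R) = -3*R + 2*R² (J(R) = (R² - 3*R) + R*R = (R² - 3*R) + R² = -3*R + 2*R²)
(5 + 27)² - (25 + J(-4))*17 = (5 + 27)² - (25 - 4*(-3 + 2*(-4)))*17 = 32² - (25 - 4*(-3 - 8))*17 = 1024 - (25 - 4*(-11))*17 = 1024 - (25 + 44)*17 = 1024 - 69*17 = 1024 - 1*1173 = 1024 - 1173 = -149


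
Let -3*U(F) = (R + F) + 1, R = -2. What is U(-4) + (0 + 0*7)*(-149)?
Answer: 5/3 ≈ 1.6667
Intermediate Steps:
U(F) = ⅓ - F/3 (U(F) = -((-2 + F) + 1)/3 = -(-1 + F)/3 = ⅓ - F/3)
U(-4) + (0 + 0*7)*(-149) = (⅓ - ⅓*(-4)) + (0 + 0*7)*(-149) = (⅓ + 4/3) + (0 + 0)*(-149) = 5/3 + 0*(-149) = 5/3 + 0 = 5/3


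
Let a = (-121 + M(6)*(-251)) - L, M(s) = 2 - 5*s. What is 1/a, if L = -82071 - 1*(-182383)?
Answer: -1/93405 ≈ -1.0706e-5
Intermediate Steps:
L = 100312 (L = -82071 + 182383 = 100312)
a = -93405 (a = (-121 + (2 - 5*6)*(-251)) - 1*100312 = (-121 + (2 - 30)*(-251)) - 100312 = (-121 - 28*(-251)) - 100312 = (-121 + 7028) - 100312 = 6907 - 100312 = -93405)
1/a = 1/(-93405) = -1/93405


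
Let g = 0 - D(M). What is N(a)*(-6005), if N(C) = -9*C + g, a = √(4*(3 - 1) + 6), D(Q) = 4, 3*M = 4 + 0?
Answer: 24020 + 54045*√14 ≈ 2.2624e+5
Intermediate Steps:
M = 4/3 (M = (4 + 0)/3 = (⅓)*4 = 4/3 ≈ 1.3333)
a = √14 (a = √(4*2 + 6) = √(8 + 6) = √14 ≈ 3.7417)
g = -4 (g = 0 - 1*4 = 0 - 4 = -4)
N(C) = -4 - 9*C (N(C) = -9*C - 4 = -4 - 9*C)
N(a)*(-6005) = (-4 - 9*√14)*(-6005) = 24020 + 54045*√14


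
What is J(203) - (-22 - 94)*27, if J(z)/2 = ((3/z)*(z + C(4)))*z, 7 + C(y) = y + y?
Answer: 4356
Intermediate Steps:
C(y) = -7 + 2*y (C(y) = -7 + (y + y) = -7 + 2*y)
J(z) = 6 + 6*z (J(z) = 2*(((3/z)*(z + (-7 + 2*4)))*z) = 2*(((3/z)*(z + (-7 + 8)))*z) = 2*(((3/z)*(z + 1))*z) = 2*(((3/z)*(1 + z))*z) = 2*((3*(1 + z)/z)*z) = 2*(3 + 3*z) = 6 + 6*z)
J(203) - (-22 - 94)*27 = (6 + 6*203) - (-22 - 94)*27 = (6 + 1218) - (-116)*27 = 1224 - 1*(-3132) = 1224 + 3132 = 4356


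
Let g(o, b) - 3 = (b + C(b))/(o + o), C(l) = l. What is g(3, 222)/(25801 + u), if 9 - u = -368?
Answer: 77/26178 ≈ 0.0029414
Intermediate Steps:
u = 377 (u = 9 - 1*(-368) = 9 + 368 = 377)
g(o, b) = 3 + b/o (g(o, b) = 3 + (b + b)/(o + o) = 3 + (2*b)/((2*o)) = 3 + (2*b)*(1/(2*o)) = 3 + b/o)
g(3, 222)/(25801 + u) = (3 + 222/3)/(25801 + 377) = (3 + 222*(⅓))/26178 = (3 + 74)*(1/26178) = 77*(1/26178) = 77/26178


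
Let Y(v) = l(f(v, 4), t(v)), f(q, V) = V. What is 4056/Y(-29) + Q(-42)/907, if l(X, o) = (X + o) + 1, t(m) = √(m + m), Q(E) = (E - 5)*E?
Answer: 18557802/75281 - 4056*I*√58/83 ≈ 246.51 - 372.16*I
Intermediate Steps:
Q(E) = E*(-5 + E) (Q(E) = (-5 + E)*E = E*(-5 + E))
t(m) = √2*√m (t(m) = √(2*m) = √2*√m)
l(X, o) = 1 + X + o
Y(v) = 5 + √2*√v (Y(v) = 1 + 4 + √2*√v = 5 + √2*√v)
4056/Y(-29) + Q(-42)/907 = 4056/(5 + √2*√(-29)) - 42*(-5 - 42)/907 = 4056/(5 + √2*(I*√29)) - 42*(-47)*(1/907) = 4056/(5 + I*√58) + 1974*(1/907) = 4056/(5 + I*√58) + 1974/907 = 1974/907 + 4056/(5 + I*√58)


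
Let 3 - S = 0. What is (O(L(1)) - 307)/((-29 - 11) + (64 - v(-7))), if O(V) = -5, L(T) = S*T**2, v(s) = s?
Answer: -312/31 ≈ -10.065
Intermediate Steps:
S = 3 (S = 3 - 1*0 = 3 + 0 = 3)
L(T) = 3*T**2
(O(L(1)) - 307)/((-29 - 11) + (64 - v(-7))) = (-5 - 307)/((-29 - 11) + (64 - 1*(-7))) = -312/(-40 + (64 + 7)) = -312/(-40 + 71) = -312/31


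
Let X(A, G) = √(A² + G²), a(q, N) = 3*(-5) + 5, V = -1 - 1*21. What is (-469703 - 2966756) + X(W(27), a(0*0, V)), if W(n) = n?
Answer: -3436459 + √829 ≈ -3.4364e+6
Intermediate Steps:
V = -22 (V = -1 - 21 = -22)
a(q, N) = -10 (a(q, N) = -15 + 5 = -10)
(-469703 - 2966756) + X(W(27), a(0*0, V)) = (-469703 - 2966756) + √(27² + (-10)²) = -3436459 + √(729 + 100) = -3436459 + √829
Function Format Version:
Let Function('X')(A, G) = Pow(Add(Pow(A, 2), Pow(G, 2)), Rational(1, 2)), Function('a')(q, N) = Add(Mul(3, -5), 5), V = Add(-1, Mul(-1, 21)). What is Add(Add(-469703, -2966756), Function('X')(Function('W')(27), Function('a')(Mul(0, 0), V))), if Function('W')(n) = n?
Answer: Add(-3436459, Pow(829, Rational(1, 2))) ≈ -3.4364e+6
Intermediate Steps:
V = -22 (V = Add(-1, -21) = -22)
Function('a')(q, N) = -10 (Function('a')(q, N) = Add(-15, 5) = -10)
Add(Add(-469703, -2966756), Function('X')(Function('W')(27), Function('a')(Mul(0, 0), V))) = Add(Add(-469703, -2966756), Pow(Add(Pow(27, 2), Pow(-10, 2)), Rational(1, 2))) = Add(-3436459, Pow(Add(729, 100), Rational(1, 2))) = Add(-3436459, Pow(829, Rational(1, 2)))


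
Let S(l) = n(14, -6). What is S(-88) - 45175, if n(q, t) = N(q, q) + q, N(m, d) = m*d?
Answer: -44965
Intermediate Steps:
N(m, d) = d*m
n(q, t) = q + q**2 (n(q, t) = q*q + q = q**2 + q = q + q**2)
S(l) = 210 (S(l) = 14*(1 + 14) = 14*15 = 210)
S(-88) - 45175 = 210 - 45175 = -44965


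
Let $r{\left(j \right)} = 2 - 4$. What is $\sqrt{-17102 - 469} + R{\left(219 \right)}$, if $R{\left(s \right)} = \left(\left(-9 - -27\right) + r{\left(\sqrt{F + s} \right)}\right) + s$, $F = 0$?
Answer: $235 + i \sqrt{17571} \approx 235.0 + 132.56 i$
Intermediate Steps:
$r{\left(j \right)} = -2$ ($r{\left(j \right)} = 2 - 4 = -2$)
$R{\left(s \right)} = 16 + s$ ($R{\left(s \right)} = \left(\left(-9 - -27\right) - 2\right) + s = \left(\left(-9 + 27\right) - 2\right) + s = \left(18 - 2\right) + s = 16 + s$)
$\sqrt{-17102 - 469} + R{\left(219 \right)} = \sqrt{-17102 - 469} + \left(16 + 219\right) = \sqrt{-17571} + 235 = i \sqrt{17571} + 235 = 235 + i \sqrt{17571}$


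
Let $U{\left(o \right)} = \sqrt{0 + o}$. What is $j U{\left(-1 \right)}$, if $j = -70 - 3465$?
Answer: $- 3535 i \approx - 3535.0 i$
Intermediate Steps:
$j = -3535$
$U{\left(o \right)} = \sqrt{o}$
$j U{\left(-1 \right)} = - 3535 \sqrt{-1} = - 3535 i$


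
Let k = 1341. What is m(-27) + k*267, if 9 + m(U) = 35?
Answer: 358073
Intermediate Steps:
m(U) = 26 (m(U) = -9 + 35 = 26)
m(-27) + k*267 = 26 + 1341*267 = 26 + 358047 = 358073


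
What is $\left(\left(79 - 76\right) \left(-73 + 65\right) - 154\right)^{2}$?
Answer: $31684$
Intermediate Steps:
$\left(\left(79 - 76\right) \left(-73 + 65\right) - 154\right)^{2} = \left(3 \left(-8\right) - 154\right)^{2} = \left(-24 - 154\right)^{2} = \left(-178\right)^{2} = 31684$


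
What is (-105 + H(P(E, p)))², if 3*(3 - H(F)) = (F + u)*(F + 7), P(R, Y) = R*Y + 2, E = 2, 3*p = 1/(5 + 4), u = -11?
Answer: 26905512841/4782969 ≈ 5625.3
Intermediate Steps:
p = 1/27 (p = 1/(3*(5 + 4)) = (⅓)/9 = (⅓)*(⅑) = 1/27 ≈ 0.037037)
P(R, Y) = 2 + R*Y
H(F) = 3 - (-11 + F)*(7 + F)/3 (H(F) = 3 - (F - 11)*(F + 7)/3 = 3 - (-11 + F)*(7 + F)/3)
(-105 + H(P(E, p)))² = (-105 + (86/3 - (2 + 2*(1/27))²/3 + 4*(2 + 2*(1/27))/3))² = (-105 + (86/3 - (2 + 2/27)²/3 + 4*(2 + 2/27)/3))² = (-105 + (86/3 - (56/27)²/3 + (4/3)*(56/27)))² = (-105 + (86/3 - ⅓*3136/729 + 224/81))² = (-105 + (86/3 - 3136/2187 + 224/81))² = (-105 + 65606/2187)² = (-164029/2187)² = 26905512841/4782969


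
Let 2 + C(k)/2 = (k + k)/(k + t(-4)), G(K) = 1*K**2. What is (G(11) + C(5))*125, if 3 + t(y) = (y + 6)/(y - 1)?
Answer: 32375/2 ≈ 16188.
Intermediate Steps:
t(y) = -3 + (6 + y)/(-1 + y) (t(y) = -3 + (y + 6)/(y - 1) = -3 + (6 + y)/(-1 + y))
G(K) = K**2
C(k) = -4 + 4*k/(-17/5 + k) (C(k) = -4 + 2*((k + k)/(k + (9 - 2*(-4))/(-1 - 4))) = -4 + 2*((2*k)/(k + (9 + 8)/(-5))) = -4 + 2*((2*k)/(k - 1/5*17)) = -4 + 2*((2*k)/(k - 17/5)) = -4 + 2*((2*k)/(-17/5 + k)) = -4 + 2*(2*k/(-17/5 + k)) = -4 + 4*k/(-17/5 + k))
(G(11) + C(5))*125 = (11**2 + 68/(-17 + 5*5))*125 = (121 + 68/(-17 + 25))*125 = (121 + 68/8)*125 = (121 + 68*(1/8))*125 = (121 + 17/2)*125 = (259/2)*125 = 32375/2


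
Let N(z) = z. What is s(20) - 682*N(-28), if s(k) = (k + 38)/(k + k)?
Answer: 381949/20 ≈ 19097.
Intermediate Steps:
s(k) = (38 + k)/(2*k) (s(k) = (38 + k)/((2*k)) = (38 + k)*(1/(2*k)) = (38 + k)/(2*k))
s(20) - 682*N(-28) = (1/2)*(38 + 20)/20 - 682*(-28) = (1/2)*(1/20)*58 + 19096 = 29/20 + 19096 = 381949/20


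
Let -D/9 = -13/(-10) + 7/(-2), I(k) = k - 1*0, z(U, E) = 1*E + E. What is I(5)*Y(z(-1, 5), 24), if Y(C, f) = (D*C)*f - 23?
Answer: 23645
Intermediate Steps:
z(U, E) = 2*E (z(U, E) = E + E = 2*E)
I(k) = k (I(k) = k + 0 = k)
D = 99/5 (D = -9*(-13/(-10) + 7/(-2)) = -9*(-13*(-⅒) + 7*(-½)) = -9*(13/10 - 7/2) = -9*(-11/5) = 99/5 ≈ 19.800)
Y(C, f) = -23 + 99*C*f/5 (Y(C, f) = (99*C/5)*f - 23 = 99*C*f/5 - 23 = -23 + 99*C*f/5)
I(5)*Y(z(-1, 5), 24) = 5*(-23 + (99/5)*(2*5)*24) = 5*(-23 + (99/5)*10*24) = 5*(-23 + 4752) = 5*4729 = 23645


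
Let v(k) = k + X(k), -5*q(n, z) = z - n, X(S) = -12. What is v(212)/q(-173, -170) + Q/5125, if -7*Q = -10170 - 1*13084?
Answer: -5115034/15375 ≈ -332.69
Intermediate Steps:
q(n, z) = -z/5 + n/5 (q(n, z) = -(z - n)/5 = -z/5 + n/5)
v(k) = -12 + k (v(k) = k - 12 = -12 + k)
Q = 3322 (Q = -(-10170 - 1*13084)/7 = -(-10170 - 13084)/7 = -1/7*(-23254) = 3322)
v(212)/q(-173, -170) + Q/5125 = (-12 + 212)/(-1/5*(-170) + (1/5)*(-173)) + 3322/5125 = 200/(34 - 173/5) + 3322*(1/5125) = 200/(-3/5) + 3322/5125 = 200*(-5/3) + 3322/5125 = -1000/3 + 3322/5125 = -5115034/15375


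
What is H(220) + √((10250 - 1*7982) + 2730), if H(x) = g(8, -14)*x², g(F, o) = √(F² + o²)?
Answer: 7*√102 + 96800*√65 ≈ 7.8050e+5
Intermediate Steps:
H(x) = 2*√65*x² (H(x) = √(8² + (-14)²)*x² = √(64 + 196)*x² = √260*x² = (2*√65)*x² = 2*√65*x²)
H(220) + √((10250 - 1*7982) + 2730) = 2*√65*220² + √((10250 - 1*7982) + 2730) = 2*√65*48400 + √((10250 - 7982) + 2730) = 96800*√65 + √(2268 + 2730) = 96800*√65 + √4998 = 96800*√65 + 7*√102 = 7*√102 + 96800*√65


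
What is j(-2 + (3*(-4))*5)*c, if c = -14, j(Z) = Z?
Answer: 868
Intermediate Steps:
j(-2 + (3*(-4))*5)*c = (-2 + (3*(-4))*5)*(-14) = (-2 - 12*5)*(-14) = (-2 - 60)*(-14) = -62*(-14) = 868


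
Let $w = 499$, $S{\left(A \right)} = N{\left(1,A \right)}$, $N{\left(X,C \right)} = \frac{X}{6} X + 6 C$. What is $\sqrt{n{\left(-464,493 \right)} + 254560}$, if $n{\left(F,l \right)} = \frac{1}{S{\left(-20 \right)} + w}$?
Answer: $\frac{\sqrt{52700284546}}{455} \approx 504.54$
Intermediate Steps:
$N{\left(X,C \right)} = 6 C + \frac{X^{2}}{6}$ ($N{\left(X,C \right)} = X \frac{1}{6} X + 6 C = \frac{X}{6} X + 6 C = \frac{X^{2}}{6} + 6 C = 6 C + \frac{X^{2}}{6}$)
$S{\left(A \right)} = \frac{1}{6} + 6 A$ ($S{\left(A \right)} = 6 A + \frac{1^{2}}{6} = 6 A + \frac{1}{6} \cdot 1 = 6 A + \frac{1}{6} = \frac{1}{6} + 6 A$)
$n{\left(F,l \right)} = \frac{6}{2275}$ ($n{\left(F,l \right)} = \frac{1}{\left(\frac{1}{6} + 6 \left(-20\right)\right) + 499} = \frac{1}{\left(\frac{1}{6} - 120\right) + 499} = \frac{1}{- \frac{719}{6} + 499} = \frac{1}{\frac{2275}{6}} = \frac{6}{2275}$)
$\sqrt{n{\left(-464,493 \right)} + 254560} = \sqrt{\frac{6}{2275} + 254560} = \sqrt{\frac{579124006}{2275}} = \frac{\sqrt{52700284546}}{455}$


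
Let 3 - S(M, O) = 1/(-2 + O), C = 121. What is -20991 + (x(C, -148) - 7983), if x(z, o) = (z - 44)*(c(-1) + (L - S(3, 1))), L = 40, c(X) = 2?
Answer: -26048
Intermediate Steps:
S(M, O) = 3 - 1/(-2 + O)
x(z, o) = -1672 + 38*z (x(z, o) = (z - 44)*(2 + (40 - (-7 + 3*1)/(-2 + 1))) = (-44 + z)*(2 + (40 - (-7 + 3)/(-1))) = (-44 + z)*(2 + (40 - (-1)*(-4))) = (-44 + z)*(2 + (40 - 1*4)) = (-44 + z)*(2 + (40 - 4)) = (-44 + z)*(2 + 36) = (-44 + z)*38 = -1672 + 38*z)
-20991 + (x(C, -148) - 7983) = -20991 + ((-1672 + 38*121) - 7983) = -20991 + ((-1672 + 4598) - 7983) = -20991 + (2926 - 7983) = -20991 - 5057 = -26048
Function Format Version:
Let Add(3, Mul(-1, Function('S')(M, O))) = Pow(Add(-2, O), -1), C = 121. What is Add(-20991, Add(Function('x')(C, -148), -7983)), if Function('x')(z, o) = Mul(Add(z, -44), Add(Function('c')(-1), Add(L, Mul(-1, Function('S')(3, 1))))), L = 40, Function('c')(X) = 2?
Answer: -26048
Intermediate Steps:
Function('S')(M, O) = Add(3, Mul(-1, Pow(Add(-2, O), -1)))
Function('x')(z, o) = Add(-1672, Mul(38, z)) (Function('x')(z, o) = Mul(Add(z, -44), Add(2, Add(40, Mul(-1, Mul(Pow(Add(-2, 1), -1), Add(-7, Mul(3, 1))))))) = Mul(Add(-44, z), Add(2, Add(40, Mul(-1, Mul(Pow(-1, -1), Add(-7, 3)))))) = Mul(Add(-44, z), Add(2, Add(40, Mul(-1, Mul(-1, -4))))) = Mul(Add(-44, z), Add(2, Add(40, Mul(-1, 4)))) = Mul(Add(-44, z), Add(2, Add(40, -4))) = Mul(Add(-44, z), Add(2, 36)) = Mul(Add(-44, z), 38) = Add(-1672, Mul(38, z)))
Add(-20991, Add(Function('x')(C, -148), -7983)) = Add(-20991, Add(Add(-1672, Mul(38, 121)), -7983)) = Add(-20991, Add(Add(-1672, 4598), -7983)) = Add(-20991, Add(2926, -7983)) = Add(-20991, -5057) = -26048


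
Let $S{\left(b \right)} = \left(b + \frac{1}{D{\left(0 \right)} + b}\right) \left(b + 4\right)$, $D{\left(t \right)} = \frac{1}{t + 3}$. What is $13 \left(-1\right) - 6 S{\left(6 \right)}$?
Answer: $- \frac{7267}{19} \approx -382.47$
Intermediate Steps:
$D{\left(t \right)} = \frac{1}{3 + t}$
$S{\left(b \right)} = \left(4 + b\right) \left(b + \frac{1}{\frac{1}{3} + b}\right)$ ($S{\left(b \right)} = \left(b + \frac{1}{\frac{1}{3 + 0} + b}\right) \left(b + 4\right) = \left(b + \frac{1}{\frac{1}{3} + b}\right) \left(4 + b\right) = \left(4 + b\right) \left(b + \frac{1}{\frac{1}{3} + b}\right)$)
$13 \left(-1\right) - 6 S{\left(6 \right)} = 13 \left(-1\right) - 6 \frac{12 + 3 \cdot 6^{3} + 7 \cdot 6 + 13 \cdot 6^{2}}{1 + 3 \cdot 6} = -13 - 6 \frac{12 + 3 \cdot 216 + 42 + 13 \cdot 36}{1 + 18} = -13 - 6 \frac{12 + 648 + 42 + 468}{19} = -13 - 6 \cdot \frac{1}{19} \cdot 1170 = -13 - \frac{7020}{19} = - \frac{7267}{19}$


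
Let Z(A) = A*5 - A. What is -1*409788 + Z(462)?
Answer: -407940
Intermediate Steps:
Z(A) = 4*A (Z(A) = 5*A - A = 4*A)
-1*409788 + Z(462) = -1*409788 + 4*462 = -409788 + 1848 = -407940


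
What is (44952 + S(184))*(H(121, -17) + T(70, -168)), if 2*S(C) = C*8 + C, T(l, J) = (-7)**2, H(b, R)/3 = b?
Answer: 18861360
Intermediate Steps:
H(b, R) = 3*b
T(l, J) = 49
S(C) = 9*C/2 (S(C) = (C*8 + C)/2 = (8*C + C)/2 = (9*C)/2 = 9*C/2)
(44952 + S(184))*(H(121, -17) + T(70, -168)) = (44952 + (9/2)*184)*(3*121 + 49) = (44952 + 828)*(363 + 49) = 45780*412 = 18861360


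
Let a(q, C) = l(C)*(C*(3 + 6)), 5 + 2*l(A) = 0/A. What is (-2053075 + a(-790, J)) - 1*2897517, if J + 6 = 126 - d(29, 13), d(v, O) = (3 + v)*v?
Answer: -4932412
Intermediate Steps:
l(A) = -5/2 (l(A) = -5/2 + (0/A)/2 = -5/2 + (½)*0 = -5/2 + 0 = -5/2)
d(v, O) = v*(3 + v)
J = -808 (J = -6 + (126 - 29*(3 + 29)) = -6 + (126 - 29*32) = -6 + (126 - 1*928) = -6 + (126 - 928) = -6 - 802 = -808)
a(q, C) = -45*C/2 (a(q, C) = -5*C*(3 + 6)/2 = -5*C*9/2 = -45*C/2)
(-2053075 + a(-790, J)) - 1*2897517 = (-2053075 - 45/2*(-808)) - 1*2897517 = (-2053075 + 18180) - 2897517 = -2034895 - 2897517 = -4932412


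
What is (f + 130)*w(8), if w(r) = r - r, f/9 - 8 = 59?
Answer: 0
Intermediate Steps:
f = 603 (f = 72 + 9*59 = 72 + 531 = 603)
w(r) = 0
(f + 130)*w(8) = (603 + 130)*0 = 733*0 = 0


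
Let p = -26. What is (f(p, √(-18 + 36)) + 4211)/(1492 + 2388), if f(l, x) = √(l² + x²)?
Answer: 4211/3880 + √694/3880 ≈ 1.0921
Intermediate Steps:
(f(p, √(-18 + 36)) + 4211)/(1492 + 2388) = (√((-26)² + (√(-18 + 36))²) + 4211)/(1492 + 2388) = (√(676 + (√18)²) + 4211)/3880 = (√(676 + (3*√2)²) + 4211)*(1/3880) = (√(676 + 18) + 4211)*(1/3880) = (√694 + 4211)*(1/3880) = (4211 + √694)*(1/3880) = 4211/3880 + √694/3880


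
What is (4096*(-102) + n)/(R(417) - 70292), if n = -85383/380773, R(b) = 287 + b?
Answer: 53027999533/8832410508 ≈ 6.0038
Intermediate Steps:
n = -85383/380773 (n = -85383*1/380773 = -85383/380773 ≈ -0.22424)
(4096*(-102) + n)/(R(417) - 70292) = (4096*(-102) - 85383/380773)/((287 + 417) - 70292) = (-417792 - 85383/380773)/(704 - 70292) = -159083998599/380773/(-69588) = -159083998599/380773*(-1/69588) = 53027999533/8832410508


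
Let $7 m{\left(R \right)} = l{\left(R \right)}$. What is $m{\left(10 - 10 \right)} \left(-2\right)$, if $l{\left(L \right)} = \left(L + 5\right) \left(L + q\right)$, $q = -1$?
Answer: $\frac{10}{7} \approx 1.4286$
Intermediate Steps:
$l{\left(L \right)} = \left(-1 + L\right) \left(5 + L\right)$ ($l{\left(L \right)} = \left(L + 5\right) \left(L - 1\right) = \left(5 + L\right) \left(-1 + L\right) = \left(-1 + L\right) \left(5 + L\right)$)
$m{\left(R \right)} = - \frac{5}{7} + \frac{R^{2}}{7} + \frac{4 R}{7}$ ($m{\left(R \right)} = \frac{-5 + R^{2} + 4 R}{7} = - \frac{5}{7} + \frac{R^{2}}{7} + \frac{4 R}{7}$)
$m{\left(10 - 10 \right)} \left(-2\right) = \left(- \frac{5}{7} + \frac{\left(10 - 10\right)^{2}}{7} + \frac{4 \left(10 - 10\right)}{7}\right) \left(-2\right) = \left(- \frac{5}{7} + \frac{0^{2}}{7} + \frac{4}{7} \cdot 0\right) \left(-2\right) = \left(- \frac{5}{7} + \frac{1}{7} \cdot 0 + 0\right) \left(-2\right) = \left(- \frac{5}{7} + 0 + 0\right) \left(-2\right) = \left(- \frac{5}{7}\right) \left(-2\right) = \frac{10}{7}$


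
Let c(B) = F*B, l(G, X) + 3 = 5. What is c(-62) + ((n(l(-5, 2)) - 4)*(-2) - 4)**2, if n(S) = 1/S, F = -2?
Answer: 133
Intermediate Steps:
l(G, X) = 2 (l(G, X) = -3 + 5 = 2)
c(B) = -2*B
c(-62) + ((n(l(-5, 2)) - 4)*(-2) - 4)**2 = -2*(-62) + ((1/2 - 4)*(-2) - 4)**2 = 124 + ((1/2 - 4)*(-2) - 4)**2 = 124 + (-7/2*(-2) - 4)**2 = 124 + (7 - 4)**2 = 124 + 3**2 = 124 + 9 = 133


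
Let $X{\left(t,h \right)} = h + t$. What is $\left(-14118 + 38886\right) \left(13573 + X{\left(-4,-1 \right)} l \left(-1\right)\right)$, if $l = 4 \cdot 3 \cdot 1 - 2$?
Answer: $337414464$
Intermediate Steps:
$l = 10$ ($l = 4 \cdot 3 - 2 = 12 - 2 = 10$)
$\left(-14118 + 38886\right) \left(13573 + X{\left(-4,-1 \right)} l \left(-1\right)\right) = \left(-14118 + 38886\right) \left(13573 + \left(-1 - 4\right) 10 \left(-1\right)\right) = 24768 \left(13573 + \left(-5\right) 10 \left(-1\right)\right) = 24768 \left(13573 - -50\right) = 24768 \left(13573 + 50\right) = 24768 \cdot 13623 = 337414464$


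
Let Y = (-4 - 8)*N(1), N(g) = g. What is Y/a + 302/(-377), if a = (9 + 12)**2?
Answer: -45902/55419 ≈ -0.82827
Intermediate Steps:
a = 441 (a = 21**2 = 441)
Y = -12 (Y = (-4 - 8)*1 = -12*1 = -12)
Y/a + 302/(-377) = -12/441 + 302/(-377) = -12*1/441 + 302*(-1/377) = -4/147 - 302/377 = -45902/55419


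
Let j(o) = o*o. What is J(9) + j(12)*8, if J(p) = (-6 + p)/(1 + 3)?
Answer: 4611/4 ≈ 1152.8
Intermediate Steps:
j(o) = o²
J(p) = -3/2 + p/4 (J(p) = (-6 + p)/4 = (-6 + p)*(¼) = -3/2 + p/4)
J(9) + j(12)*8 = (-3/2 + (¼)*9) + 12²*8 = (-3/2 + 9/4) + 144*8 = ¾ + 1152 = 4611/4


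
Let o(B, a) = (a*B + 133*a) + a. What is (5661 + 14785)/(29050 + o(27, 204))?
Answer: 10223/30947 ≈ 0.33034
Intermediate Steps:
o(B, a) = 134*a + B*a (o(B, a) = (B*a + 133*a) + a = (133*a + B*a) + a = 134*a + B*a)
(5661 + 14785)/(29050 + o(27, 204)) = (5661 + 14785)/(29050 + 204*(134 + 27)) = 20446/(29050 + 204*161) = 20446/(29050 + 32844) = 20446/61894 = 20446*(1/61894) = 10223/30947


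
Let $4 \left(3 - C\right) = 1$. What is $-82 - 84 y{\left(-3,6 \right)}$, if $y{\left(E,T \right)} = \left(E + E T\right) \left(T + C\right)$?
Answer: $15353$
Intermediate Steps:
$C = \frac{11}{4}$ ($C = 3 - \frac{1}{4} = \frac{11}{4} \approx 2.75$)
$y{\left(E,T \right)} = \left(\frac{11}{4} + T\right) \left(E + E T\right)$ ($y{\left(E,T \right)} = \left(E + E T\right) \left(T + \frac{11}{4}\right) = \left(E + E T\right) \left(\frac{11}{4} + T\right) = \left(\frac{11}{4} + T\right) \left(E + E T\right)$)
$-82 - 84 y{\left(-3,6 \right)} = -82 - 84 \cdot \frac{1}{4} \left(-3\right) \left(11 + 4 \cdot 6^{2} + 15 \cdot 6\right) = -82 - 84 \cdot \frac{1}{4} \left(-3\right) \left(11 + 4 \cdot 36 + 90\right) = -82 - 84 \cdot \frac{1}{4} \left(-3\right) \left(11 + 144 + 90\right) = -82 - 84 \cdot \frac{1}{4} \left(-3\right) 245 = -82 - -15435 = -82 + 15435 = 15353$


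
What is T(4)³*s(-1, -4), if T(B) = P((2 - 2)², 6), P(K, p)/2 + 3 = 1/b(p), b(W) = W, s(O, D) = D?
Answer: 19652/27 ≈ 727.85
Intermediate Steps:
P(K, p) = -6 + 2/p
T(B) = -17/3 (T(B) = -6 + 2/6 = -6 + 2*(⅙) = -6 + ⅓ = -17/3)
T(4)³*s(-1, -4) = (-17/3)³*(-4) = -4913/27*(-4) = 19652/27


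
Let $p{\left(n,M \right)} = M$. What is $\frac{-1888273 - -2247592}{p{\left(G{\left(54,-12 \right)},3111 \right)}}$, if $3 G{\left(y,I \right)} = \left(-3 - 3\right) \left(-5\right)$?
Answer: $\frac{119773}{1037} \approx 115.5$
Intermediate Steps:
$G{\left(y,I \right)} = 10$ ($G{\left(y,I \right)} = \frac{\left(-3 - 3\right) \left(-5\right)}{3} = \frac{\left(-6\right) \left(-5\right)}{3} = \frac{1}{3} \cdot 30 = 10$)
$\frac{-1888273 - -2247592}{p{\left(G{\left(54,-12 \right)},3111 \right)}} = \frac{-1888273 - -2247592}{3111} = \left(-1888273 + 2247592\right) \frac{1}{3111} = 359319 \cdot \frac{1}{3111} = \frac{119773}{1037}$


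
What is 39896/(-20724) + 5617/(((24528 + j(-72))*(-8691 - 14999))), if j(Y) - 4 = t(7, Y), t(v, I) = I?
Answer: -5779537209277/3002168789400 ≈ -1.9251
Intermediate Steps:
j(Y) = 4 + Y
39896/(-20724) + 5617/(((24528 + j(-72))*(-8691 - 14999))) = 39896/(-20724) + 5617/(((24528 + (4 - 72))*(-8691 - 14999))) = 39896*(-1/20724) + 5617/(((24528 - 68)*(-23690))) = -9974/5181 + 5617/((24460*(-23690))) = -9974/5181 + 5617/(-579457400) = -9974/5181 + 5617*(-1/579457400) = -9974/5181 - 5617/579457400 = -5779537209277/3002168789400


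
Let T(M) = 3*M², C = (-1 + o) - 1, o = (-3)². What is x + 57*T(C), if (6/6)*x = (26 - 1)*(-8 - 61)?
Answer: 6654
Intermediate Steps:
o = 9
C = 7 (C = (-1 + 9) - 1 = 8 - 1 = 7)
x = -1725 (x = (26 - 1)*(-8 - 61) = 25*(-69) = -1725)
x + 57*T(C) = -1725 + 57*(3*7²) = -1725 + 57*(3*49) = -1725 + 57*147 = -1725 + 8379 = 6654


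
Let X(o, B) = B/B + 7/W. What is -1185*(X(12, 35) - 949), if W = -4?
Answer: 4501815/4 ≈ 1.1255e+6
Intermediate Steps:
X(o, B) = -3/4 (X(o, B) = B/B + 7/(-4) = 1 + 7*(-1/4) = 1 - 7/4 = -3/4)
-1185*(X(12, 35) - 949) = -1185*(-3/4 - 949) = -1185*(-3799/4) = 4501815/4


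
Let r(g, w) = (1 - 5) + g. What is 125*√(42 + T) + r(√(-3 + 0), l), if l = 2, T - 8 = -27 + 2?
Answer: 621 + I*√3 ≈ 621.0 + 1.732*I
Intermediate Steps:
T = -17 (T = 8 + (-27 + 2) = 8 - 25 = -17)
r(g, w) = -4 + g
125*√(42 + T) + r(√(-3 + 0), l) = 125*√(42 - 17) + (-4 + √(-3 + 0)) = 125*√25 + (-4 + √(-3)) = 125*5 + (-4 + I*√3) = 625 + (-4 + I*√3) = 621 + I*√3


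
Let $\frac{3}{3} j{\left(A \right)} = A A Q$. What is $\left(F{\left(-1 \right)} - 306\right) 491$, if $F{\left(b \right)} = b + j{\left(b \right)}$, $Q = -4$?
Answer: $-152701$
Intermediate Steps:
$j{\left(A \right)} = - 4 A^{2}$ ($j{\left(A \right)} = A A \left(-4\right) = A^{2} \left(-4\right) = - 4 A^{2}$)
$F{\left(b \right)} = b - 4 b^{2}$
$\left(F{\left(-1 \right)} - 306\right) 491 = \left(- (1 - -4) - 306\right) 491 = \left(- (1 + 4) - 306\right) 491 = \left(\left(-1\right) 5 - 306\right) 491 = \left(-5 - 306\right) 491 = \left(-311\right) 491 = -152701$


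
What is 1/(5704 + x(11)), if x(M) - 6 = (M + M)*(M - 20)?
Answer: 1/5512 ≈ 0.00018142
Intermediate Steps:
x(M) = 6 + 2*M*(-20 + M) (x(M) = 6 + (M + M)*(M - 20) = 6 + (2*M)*(-20 + M) = 6 + 2*M*(-20 + M))
1/(5704 + x(11)) = 1/(5704 + (6 - 40*11 + 2*11²)) = 1/(5704 + (6 - 440 + 2*121)) = 1/(5704 + (6 - 440 + 242)) = 1/(5704 - 192) = 1/5512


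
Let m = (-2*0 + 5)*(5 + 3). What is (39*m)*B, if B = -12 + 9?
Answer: -4680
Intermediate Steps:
B = -3
m = 40 (m = (0 + 5)*8 = 5*8 = 40)
(39*m)*B = (39*40)*(-3) = 1560*(-3) = -4680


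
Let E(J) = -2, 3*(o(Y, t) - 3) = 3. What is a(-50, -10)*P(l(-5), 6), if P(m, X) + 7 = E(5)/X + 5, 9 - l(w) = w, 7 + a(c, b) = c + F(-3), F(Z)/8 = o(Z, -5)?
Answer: 175/3 ≈ 58.333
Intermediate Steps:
o(Y, t) = 4 (o(Y, t) = 3 + (⅓)*3 = 3 + 1 = 4)
F(Z) = 32 (F(Z) = 8*4 = 32)
a(c, b) = 25 + c (a(c, b) = -7 + (c + 32) = -7 + (32 + c) = 25 + c)
l(w) = 9 - w
P(m, X) = -2 - 2/X (P(m, X) = -7 + (-2/X + 5) = -7 + (5 - 2/X) = -2 - 2/X)
a(-50, -10)*P(l(-5), 6) = (25 - 50)*(-2 - 2/6) = -25*(-2 - 2*⅙) = -25*(-2 - ⅓) = -25*(-7/3) = 175/3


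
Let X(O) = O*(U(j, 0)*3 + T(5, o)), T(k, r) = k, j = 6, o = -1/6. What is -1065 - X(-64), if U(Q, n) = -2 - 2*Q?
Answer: -3433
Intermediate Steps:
o = -⅙ (o = -1*⅙ = -⅙ ≈ -0.16667)
X(O) = -37*O (X(O) = O*((-2 - 2*6)*3 + 5) = O*((-2 - 12)*3 + 5) = O*(-14*3 + 5) = O*(-42 + 5) = O*(-37) = -37*O)
-1065 - X(-64) = -1065 - (-37)*(-64) = -1065 - 1*2368 = -1065 - 2368 = -3433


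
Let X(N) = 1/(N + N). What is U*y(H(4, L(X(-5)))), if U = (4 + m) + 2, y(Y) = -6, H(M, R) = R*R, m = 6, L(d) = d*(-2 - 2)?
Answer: -72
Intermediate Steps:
X(N) = 1/(2*N)
L(d) = -4*d (L(d) = d*(-4) = -4*d)
H(M, R) = R**2
U = 12 (U = (4 + 6) + 2 = 10 + 2 = 12)
U*y(H(4, L(X(-5)))) = 12*(-6) = -72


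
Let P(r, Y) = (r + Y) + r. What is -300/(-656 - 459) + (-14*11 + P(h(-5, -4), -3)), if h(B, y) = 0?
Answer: -34951/223 ≈ -156.73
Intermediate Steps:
P(r, Y) = Y + 2*r (P(r, Y) = (Y + r) + r = Y + 2*r)
-300/(-656 - 459) + (-14*11 + P(h(-5, -4), -3)) = -300/(-656 - 459) + (-14*11 + (-3 + 2*0)) = -300/(-1115) + (-154 + (-3 + 0)) = -1/1115*(-300) + (-154 - 3) = 60/223 - 157 = -34951/223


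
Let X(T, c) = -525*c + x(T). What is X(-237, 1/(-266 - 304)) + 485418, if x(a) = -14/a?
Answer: 4371683335/9006 ≈ 4.8542e+5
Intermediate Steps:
X(T, c) = -525*c - 14/T
X(-237, 1/(-266 - 304)) + 485418 = (-525/(-266 - 304) - 14/(-237)) + 485418 = (-525/(-570) - 14*(-1/237)) + 485418 = (-525*(-1/570) + 14/237) + 485418 = (35/38 + 14/237) + 485418 = 8827/9006 + 485418 = 4371683335/9006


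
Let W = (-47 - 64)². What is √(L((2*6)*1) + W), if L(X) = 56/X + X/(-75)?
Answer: √2773239/15 ≈ 111.02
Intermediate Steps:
L(X) = 56/X - X/75 (L(X) = 56/X + X*(-1/75) = 56/X - X/75)
W = 12321 (W = (-111)² = 12321)
√(L((2*6)*1) + W) = √((56/(((2*6)*1)) - 2*6/75) + 12321) = √((56/((12*1)) - 4/25) + 12321) = √((56/12 - 1/75*12) + 12321) = √((56*(1/12) - 4/25) + 12321) = √((14/3 - 4/25) + 12321) = √(338/75 + 12321) = √(924413/75) = √2773239/15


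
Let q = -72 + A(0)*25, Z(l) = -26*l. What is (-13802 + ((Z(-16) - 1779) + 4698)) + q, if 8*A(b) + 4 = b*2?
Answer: -21103/2 ≈ -10552.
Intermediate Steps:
A(b) = -1/2 + b/4 (A(b) = -1/2 + (b*2)/8 = -1/2 + (2*b)/8 = -1/2 + b/4)
q = -169/2 (q = -72 + (-1/2 + (1/4)*0)*25 = -72 + (-1/2 + 0)*25 = -72 - 1/2*25 = -72 - 25/2 = -169/2 ≈ -84.500)
(-13802 + ((Z(-16) - 1779) + 4698)) + q = (-13802 + ((-26*(-16) - 1779) + 4698)) - 169/2 = (-13802 + ((416 - 1779) + 4698)) - 169/2 = (-13802 + (-1363 + 4698)) - 169/2 = (-13802 + 3335) - 169/2 = -10467 - 169/2 = -21103/2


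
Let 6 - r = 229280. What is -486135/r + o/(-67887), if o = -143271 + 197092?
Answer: 20662490791/15564724038 ≈ 1.3275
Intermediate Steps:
o = 53821
r = -229274 (r = 6 - 1*229280 = 6 - 229280 = -229274)
-486135/r + o/(-67887) = -486135/(-229274) + 53821/(-67887) = -486135*(-1/229274) + 53821*(-1/67887) = 486135/229274 - 53821/67887 = 20662490791/15564724038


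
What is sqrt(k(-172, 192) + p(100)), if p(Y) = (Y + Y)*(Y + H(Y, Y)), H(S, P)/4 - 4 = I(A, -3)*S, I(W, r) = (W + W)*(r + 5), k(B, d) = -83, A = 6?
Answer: sqrt(1943117) ≈ 1394.0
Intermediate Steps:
I(W, r) = 2*W*(5 + r) (I(W, r) = (2*W)*(5 + r) = 2*W*(5 + r))
H(S, P) = 16 + 96*S (H(S, P) = 16 + 4*((2*6*(5 - 3))*S) = 16 + 4*((2*6*2)*S) = 16 + 4*(24*S) = 16 + 96*S)
p(Y) = 2*Y*(16 + 97*Y) (p(Y) = (Y + Y)*(Y + (16 + 96*Y)) = (2*Y)*(16 + 97*Y) = 2*Y*(16 + 97*Y))
sqrt(k(-172, 192) + p(100)) = sqrt(-83 + 2*100*(16 + 97*100)) = sqrt(-83 + 2*100*(16 + 9700)) = sqrt(-83 + 2*100*9716) = sqrt(-83 + 1943200) = sqrt(1943117)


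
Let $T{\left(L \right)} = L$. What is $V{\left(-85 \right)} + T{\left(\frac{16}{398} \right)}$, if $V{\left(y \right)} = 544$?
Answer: $\frac{108264}{199} \approx 544.04$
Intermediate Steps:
$V{\left(-85 \right)} + T{\left(\frac{16}{398} \right)} = 544 + \frac{16}{398} = 544 + 16 \cdot \frac{1}{398} = 544 + \frac{8}{199} = \frac{108264}{199}$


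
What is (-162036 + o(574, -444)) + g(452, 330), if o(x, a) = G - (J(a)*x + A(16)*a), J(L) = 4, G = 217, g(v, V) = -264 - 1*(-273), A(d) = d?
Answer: -157002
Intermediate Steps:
g(v, V) = 9 (g(v, V) = -264 + 273 = 9)
o(x, a) = 217 - 16*a - 4*x (o(x, a) = 217 - (4*x + 16*a) = 217 + (-16*a - 4*x) = 217 - 16*a - 4*x)
(-162036 + o(574, -444)) + g(452, 330) = (-162036 + (217 - 16*(-444) - 4*574)) + 9 = (-162036 + (217 + 7104 - 2296)) + 9 = (-162036 + 5025) + 9 = -157011 + 9 = -157002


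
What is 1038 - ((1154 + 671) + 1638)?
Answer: -2425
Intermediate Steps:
1038 - ((1154 + 671) + 1638) = 1038 - (1825 + 1638) = 1038 - 1*3463 = 1038 - 3463 = -2425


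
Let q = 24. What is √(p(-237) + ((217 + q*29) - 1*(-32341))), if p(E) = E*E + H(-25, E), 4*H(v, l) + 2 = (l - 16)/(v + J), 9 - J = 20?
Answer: √12877093/12 ≈ 299.04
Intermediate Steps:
J = -11 (J = 9 - 1*20 = 9 - 20 = -11)
H(v, l) = -½ + (-16 + l)/(4*(-11 + v)) (H(v, l) = -½ + ((l - 16)/(v - 11))/4 = -½ + ((-16 + l)/(-11 + v))/4 = -½ + (-16 + l)/(4*(-11 + v)))
p(E) = -7/18 + E² - E/144 (p(E) = E*E + (6 + E - 2*(-25))/(4*(-11 - 25)) = E² + (¼)*(6 + E + 50)/(-36) = E² + (¼)*(-1/36)*(56 + E) = E² + (-7/18 - E/144) = -7/18 + E² - E/144)
√(p(-237) + ((217 + q*29) - 1*(-32341))) = √((-7/18 + (-237)² - 1/144*(-237)) + ((217 + 24*29) - 1*(-32341))) = √((-7/18 + 56169 + 79/48) + ((217 + 696) + 32341)) = √(8088517/144 + (913 + 32341)) = √(8088517/144 + 33254) = √(12877093/144) = √12877093/12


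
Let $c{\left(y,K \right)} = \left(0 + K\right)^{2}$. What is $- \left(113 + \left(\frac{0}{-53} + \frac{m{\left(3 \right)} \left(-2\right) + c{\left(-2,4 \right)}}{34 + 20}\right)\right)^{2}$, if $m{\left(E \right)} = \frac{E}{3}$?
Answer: $- \frac{9351364}{729} \approx -12828.0$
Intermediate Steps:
$c{\left(y,K \right)} = K^{2}$
$m{\left(E \right)} = \frac{E}{3}$ ($m{\left(E \right)} = E \frac{1}{3} = \frac{E}{3}$)
$- \left(113 + \left(\frac{0}{-53} + \frac{m{\left(3 \right)} \left(-2\right) + c{\left(-2,4 \right)}}{34 + 20}\right)\right)^{2} = - \left(113 + \left(\frac{0}{-53} + \frac{\frac{1}{3} \cdot 3 \left(-2\right) + 4^{2}}{34 + 20}\right)\right)^{2} = - \left(113 + \left(0 \left(- \frac{1}{53}\right) + \frac{1 \left(-2\right) + 16}{54}\right)\right)^{2} = - \left(113 + \left(0 + \left(-2 + 16\right) \frac{1}{54}\right)\right)^{2} = - \left(113 + \left(0 + 14 \cdot \frac{1}{54}\right)\right)^{2} = - \left(113 + \left(0 + \frac{7}{27}\right)\right)^{2} = - \left(113 + \frac{7}{27}\right)^{2} = - \left(\frac{3058}{27}\right)^{2} = \left(-1\right) \frac{9351364}{729} = - \frac{9351364}{729}$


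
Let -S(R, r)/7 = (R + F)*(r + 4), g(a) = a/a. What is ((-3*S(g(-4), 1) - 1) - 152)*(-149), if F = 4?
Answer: -55428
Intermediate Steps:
g(a) = 1
S(R, r) = -7*(4 + R)*(4 + r) (S(R, r) = -7*(R + 4)*(r + 4) = -7*(4 + R)*(4 + r))
((-3*S(g(-4), 1) - 1) - 152)*(-149) = ((-3*(-112 - 28*1 - 28*1 - 7*1*1) - 1) - 152)*(-149) = ((-3*(-112 - 28 - 28 - 7) - 1) - 152)*(-149) = ((-3*(-175) - 1) - 152)*(-149) = ((525 - 1) - 152)*(-149) = (524 - 152)*(-149) = 372*(-149) = -55428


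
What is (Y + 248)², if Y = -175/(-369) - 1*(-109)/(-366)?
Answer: 124822678173649/2026620324 ≈ 61592.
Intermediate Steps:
Y = 7943/45018 (Y = -175*(-1/369) + 109*(-1/366) = 175/369 - 109/366 = 7943/45018 ≈ 0.17644)
(Y + 248)² = (7943/45018 + 248)² = (11172407/45018)² = 124822678173649/2026620324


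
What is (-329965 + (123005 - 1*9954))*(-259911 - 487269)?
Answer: 162073802520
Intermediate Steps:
(-329965 + (123005 - 1*9954))*(-259911 - 487269) = (-329965 + (123005 - 9954))*(-747180) = (-329965 + 113051)*(-747180) = -216914*(-747180) = 162073802520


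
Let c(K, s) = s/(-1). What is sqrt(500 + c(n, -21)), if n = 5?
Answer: sqrt(521) ≈ 22.825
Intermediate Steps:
c(K, s) = -s (c(K, s) = s*(-1) = -s)
sqrt(500 + c(n, -21)) = sqrt(500 - 1*(-21)) = sqrt(500 + 21) = sqrt(521)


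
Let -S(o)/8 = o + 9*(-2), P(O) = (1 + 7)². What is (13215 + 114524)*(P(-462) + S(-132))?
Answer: 161462096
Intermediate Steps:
P(O) = 64 (P(O) = 8² = 64)
S(o) = 144 - 8*o (S(o) = -8*(o + 9*(-2)) = -8*(o - 18) = -8*(-18 + o) = 144 - 8*o)
(13215 + 114524)*(P(-462) + S(-132)) = (13215 + 114524)*(64 + (144 - 8*(-132))) = 127739*(64 + (144 + 1056)) = 127739*(64 + 1200) = 127739*1264 = 161462096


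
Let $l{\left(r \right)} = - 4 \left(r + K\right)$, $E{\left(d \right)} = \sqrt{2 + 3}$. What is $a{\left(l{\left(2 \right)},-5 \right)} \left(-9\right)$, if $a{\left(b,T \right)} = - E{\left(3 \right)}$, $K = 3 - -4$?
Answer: $9 \sqrt{5} \approx 20.125$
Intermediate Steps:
$E{\left(d \right)} = \sqrt{5}$
$K = 7$ ($K = 3 + 4 = 7$)
$l{\left(r \right)} = -28 - 4 r$ ($l{\left(r \right)} = - 4 \left(r + 7\right) = - 4 \left(7 + r\right) = -28 - 4 r$)
$a{\left(b,T \right)} = - \sqrt{5}$
$a{\left(l{\left(2 \right)},-5 \right)} \left(-9\right) = - \sqrt{5} \left(-9\right) = 9 \sqrt{5}$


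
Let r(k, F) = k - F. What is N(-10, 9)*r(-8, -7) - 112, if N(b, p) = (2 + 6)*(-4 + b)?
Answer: 0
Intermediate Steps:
N(b, p) = -32 + 8*b (N(b, p) = 8*(-4 + b) = -32 + 8*b)
N(-10, 9)*r(-8, -7) - 112 = (-32 + 8*(-10))*(-8 - 1*(-7)) - 112 = (-32 - 80)*(-8 + 7) - 112 = -112*(-1) - 112 = 112 - 112 = 0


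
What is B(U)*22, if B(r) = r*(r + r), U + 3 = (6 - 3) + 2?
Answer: 176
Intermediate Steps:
U = 2 (U = -3 + ((6 - 3) + 2) = -3 + (3 + 2) = -3 + 5 = 2)
B(r) = 2*r**2 (B(r) = r*(2*r) = 2*r**2)
B(U)*22 = (2*2**2)*22 = (2*4)*22 = 8*22 = 176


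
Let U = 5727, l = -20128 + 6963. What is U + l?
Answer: -7438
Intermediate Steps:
l = -13165
U + l = 5727 - 13165 = -7438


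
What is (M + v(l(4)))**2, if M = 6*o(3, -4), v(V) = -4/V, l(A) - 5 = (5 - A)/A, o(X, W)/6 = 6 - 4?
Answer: 2238016/441 ≈ 5074.9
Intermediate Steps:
o(X, W) = 12 (o(X, W) = 6*(6 - 4) = 6*2 = 12)
l(A) = 5 + (5 - A)/A
M = 72 (M = 6*12 = 72)
(M + v(l(4)))**2 = (72 - 4/(4 + 5/4))**2 = (72 - 4/21/4)**2 = (72 - 4*4/21)**2 = (72 - 16/21)**2 = (1496/21)**2 = 2238016/441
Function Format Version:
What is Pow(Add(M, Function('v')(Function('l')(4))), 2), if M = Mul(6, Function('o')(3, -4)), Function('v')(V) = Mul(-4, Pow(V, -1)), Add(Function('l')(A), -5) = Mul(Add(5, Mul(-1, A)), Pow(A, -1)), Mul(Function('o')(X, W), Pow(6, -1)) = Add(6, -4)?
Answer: Rational(2238016, 441) ≈ 5074.9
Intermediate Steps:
Function('o')(X, W) = 12 (Function('o')(X, W) = Mul(6, Add(6, -4)) = Mul(6, 2) = 12)
Function('l')(A) = Add(5, Mul(Pow(A, -1), Add(5, Mul(-1, A)))) (Function('l')(A) = Add(5, Mul(Add(5, Mul(-1, A)), Pow(A, -1))) = Add(5, Mul(Pow(A, -1), Add(5, Mul(-1, A)))))
M = 72 (M = Mul(6, 12) = 72)
Pow(Add(M, Function('v')(Function('l')(4))), 2) = Pow(Add(72, Mul(-4, Pow(Add(4, Mul(5, Pow(4, -1))), -1))), 2) = Pow(Add(72, Mul(-4, Pow(Add(4, Mul(5, Rational(1, 4))), -1))), 2) = Pow(Add(72, Mul(-4, Pow(Add(4, Rational(5, 4)), -1))), 2) = Pow(Add(72, Mul(-4, Pow(Rational(21, 4), -1))), 2) = Pow(Add(72, Mul(-4, Rational(4, 21))), 2) = Pow(Add(72, Rational(-16, 21)), 2) = Pow(Rational(1496, 21), 2) = Rational(2238016, 441)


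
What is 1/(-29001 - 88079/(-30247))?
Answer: -30247/877105168 ≈ -3.4485e-5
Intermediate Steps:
1/(-29001 - 88079/(-30247)) = 1/(-29001 - 88079*(-1/30247)) = 1/(-29001 + 88079/30247) = 1/(-877105168/30247) = -30247/877105168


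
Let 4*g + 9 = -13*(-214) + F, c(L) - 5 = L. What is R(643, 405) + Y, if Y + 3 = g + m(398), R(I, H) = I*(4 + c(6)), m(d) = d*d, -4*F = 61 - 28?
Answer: 2699795/16 ≈ 1.6874e+5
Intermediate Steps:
c(L) = 5 + L
F = -33/4 (F = -(61 - 28)/4 = -1/4*33 = -33/4 ≈ -8.2500)
m(d) = d**2
g = 11059/16 (g = -9/4 + (-13*(-214) - 33/4)/4 = -9/4 + (2782 - 33/4)/4 = -9/4 + (1/4)*(11095/4) = -9/4 + 11095/16 = 11059/16 ≈ 691.19)
R(I, H) = 15*I (R(I, H) = I*(4 + (5 + 6)) = I*(4 + 11) = I*15 = 15*I)
Y = 2545475/16 (Y = -3 + (11059/16 + 398**2) = -3 + (11059/16 + 158404) = -3 + 2545523/16 = 2545475/16 ≈ 1.5909e+5)
R(643, 405) + Y = 15*643 + 2545475/16 = 9645 + 2545475/16 = 2699795/16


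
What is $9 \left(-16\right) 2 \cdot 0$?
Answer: $0$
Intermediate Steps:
$9 \left(-16\right) 2 \cdot 0 = \left(-144\right) 0 = 0$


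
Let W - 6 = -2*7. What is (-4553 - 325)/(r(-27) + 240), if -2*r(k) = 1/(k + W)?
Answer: -341460/16801 ≈ -20.324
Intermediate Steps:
W = -8 (W = 6 - 2*7 = 6 - 14 = -8)
r(k) = -1/(2*(-8 + k)) (r(k) = -1/(2*(k - 8)) = -1/(2*(-8 + k)))
(-4553 - 325)/(r(-27) + 240) = (-4553 - 325)/(-1/(-16 + 2*(-27)) + 240) = -4878/(-1/(-16 - 54) + 240) = -4878/(-1/(-70) + 240) = -4878/(-1*(-1/70) + 240) = -4878/(1/70 + 240) = -4878/16801/70 = -4878*70/16801 = -341460/16801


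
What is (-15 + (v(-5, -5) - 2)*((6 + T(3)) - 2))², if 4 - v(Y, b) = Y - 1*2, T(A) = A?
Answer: 2304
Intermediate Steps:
v(Y, b) = 6 - Y (v(Y, b) = 4 - (Y - 1*2) = 4 - (Y - 2) = 4 - (-2 + Y) = 4 + (2 - Y) = 6 - Y)
(-15 + (v(-5, -5) - 2)*((6 + T(3)) - 2))² = (-15 + ((6 - 1*(-5)) - 2)*((6 + 3) - 2))² = (-15 + ((6 + 5) - 2)*(9 - 2))² = (-15 + (11 - 2)*7)² = (-15 + 9*7)² = (-15 + 63)² = 48² = 2304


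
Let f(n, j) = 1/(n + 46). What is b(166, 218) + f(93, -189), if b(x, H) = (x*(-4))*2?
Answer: -184591/139 ≈ -1328.0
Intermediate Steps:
b(x, H) = -8*x (b(x, H) = -4*x*2 = -8*x)
f(n, j) = 1/(46 + n)
b(166, 218) + f(93, -189) = -8*166 + 1/(46 + 93) = -1328 + 1/139 = -184591/139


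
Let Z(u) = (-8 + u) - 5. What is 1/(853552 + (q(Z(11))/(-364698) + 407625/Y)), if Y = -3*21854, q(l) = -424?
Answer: 3985055046/3401426932586065 ≈ 1.1716e-6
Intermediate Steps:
Z(u) = -13 + u
Y = -65562
1/(853552 + (q(Z(11))/(-364698) + 407625/Y)) = 1/(853552 + (-424/(-364698) + 407625/(-65562))) = 1/(853552 + (-424*(-1/364698) + 407625*(-1/65562))) = 1/(853552 + (212/182349 - 135875/21854)) = 1/(853552 - 24772037327/3985055046) = 1/(3401426932586065/3985055046) = 3985055046/3401426932586065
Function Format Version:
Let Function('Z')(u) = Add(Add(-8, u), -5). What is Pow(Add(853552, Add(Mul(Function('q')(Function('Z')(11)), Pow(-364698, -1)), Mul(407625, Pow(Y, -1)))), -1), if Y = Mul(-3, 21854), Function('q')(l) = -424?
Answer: Rational(3985055046, 3401426932586065) ≈ 1.1716e-6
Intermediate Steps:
Function('Z')(u) = Add(-13, u)
Y = -65562
Pow(Add(853552, Add(Mul(Function('q')(Function('Z')(11)), Pow(-364698, -1)), Mul(407625, Pow(Y, -1)))), -1) = Pow(Add(853552, Add(Mul(-424, Pow(-364698, -1)), Mul(407625, Pow(-65562, -1)))), -1) = Pow(Add(853552, Add(Mul(-424, Rational(-1, 364698)), Mul(407625, Rational(-1, 65562)))), -1) = Pow(Add(853552, Add(Rational(212, 182349), Rational(-135875, 21854))), -1) = Pow(Add(853552, Rational(-24772037327, 3985055046)), -1) = Pow(Rational(3401426932586065, 3985055046), -1) = Rational(3985055046, 3401426932586065)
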